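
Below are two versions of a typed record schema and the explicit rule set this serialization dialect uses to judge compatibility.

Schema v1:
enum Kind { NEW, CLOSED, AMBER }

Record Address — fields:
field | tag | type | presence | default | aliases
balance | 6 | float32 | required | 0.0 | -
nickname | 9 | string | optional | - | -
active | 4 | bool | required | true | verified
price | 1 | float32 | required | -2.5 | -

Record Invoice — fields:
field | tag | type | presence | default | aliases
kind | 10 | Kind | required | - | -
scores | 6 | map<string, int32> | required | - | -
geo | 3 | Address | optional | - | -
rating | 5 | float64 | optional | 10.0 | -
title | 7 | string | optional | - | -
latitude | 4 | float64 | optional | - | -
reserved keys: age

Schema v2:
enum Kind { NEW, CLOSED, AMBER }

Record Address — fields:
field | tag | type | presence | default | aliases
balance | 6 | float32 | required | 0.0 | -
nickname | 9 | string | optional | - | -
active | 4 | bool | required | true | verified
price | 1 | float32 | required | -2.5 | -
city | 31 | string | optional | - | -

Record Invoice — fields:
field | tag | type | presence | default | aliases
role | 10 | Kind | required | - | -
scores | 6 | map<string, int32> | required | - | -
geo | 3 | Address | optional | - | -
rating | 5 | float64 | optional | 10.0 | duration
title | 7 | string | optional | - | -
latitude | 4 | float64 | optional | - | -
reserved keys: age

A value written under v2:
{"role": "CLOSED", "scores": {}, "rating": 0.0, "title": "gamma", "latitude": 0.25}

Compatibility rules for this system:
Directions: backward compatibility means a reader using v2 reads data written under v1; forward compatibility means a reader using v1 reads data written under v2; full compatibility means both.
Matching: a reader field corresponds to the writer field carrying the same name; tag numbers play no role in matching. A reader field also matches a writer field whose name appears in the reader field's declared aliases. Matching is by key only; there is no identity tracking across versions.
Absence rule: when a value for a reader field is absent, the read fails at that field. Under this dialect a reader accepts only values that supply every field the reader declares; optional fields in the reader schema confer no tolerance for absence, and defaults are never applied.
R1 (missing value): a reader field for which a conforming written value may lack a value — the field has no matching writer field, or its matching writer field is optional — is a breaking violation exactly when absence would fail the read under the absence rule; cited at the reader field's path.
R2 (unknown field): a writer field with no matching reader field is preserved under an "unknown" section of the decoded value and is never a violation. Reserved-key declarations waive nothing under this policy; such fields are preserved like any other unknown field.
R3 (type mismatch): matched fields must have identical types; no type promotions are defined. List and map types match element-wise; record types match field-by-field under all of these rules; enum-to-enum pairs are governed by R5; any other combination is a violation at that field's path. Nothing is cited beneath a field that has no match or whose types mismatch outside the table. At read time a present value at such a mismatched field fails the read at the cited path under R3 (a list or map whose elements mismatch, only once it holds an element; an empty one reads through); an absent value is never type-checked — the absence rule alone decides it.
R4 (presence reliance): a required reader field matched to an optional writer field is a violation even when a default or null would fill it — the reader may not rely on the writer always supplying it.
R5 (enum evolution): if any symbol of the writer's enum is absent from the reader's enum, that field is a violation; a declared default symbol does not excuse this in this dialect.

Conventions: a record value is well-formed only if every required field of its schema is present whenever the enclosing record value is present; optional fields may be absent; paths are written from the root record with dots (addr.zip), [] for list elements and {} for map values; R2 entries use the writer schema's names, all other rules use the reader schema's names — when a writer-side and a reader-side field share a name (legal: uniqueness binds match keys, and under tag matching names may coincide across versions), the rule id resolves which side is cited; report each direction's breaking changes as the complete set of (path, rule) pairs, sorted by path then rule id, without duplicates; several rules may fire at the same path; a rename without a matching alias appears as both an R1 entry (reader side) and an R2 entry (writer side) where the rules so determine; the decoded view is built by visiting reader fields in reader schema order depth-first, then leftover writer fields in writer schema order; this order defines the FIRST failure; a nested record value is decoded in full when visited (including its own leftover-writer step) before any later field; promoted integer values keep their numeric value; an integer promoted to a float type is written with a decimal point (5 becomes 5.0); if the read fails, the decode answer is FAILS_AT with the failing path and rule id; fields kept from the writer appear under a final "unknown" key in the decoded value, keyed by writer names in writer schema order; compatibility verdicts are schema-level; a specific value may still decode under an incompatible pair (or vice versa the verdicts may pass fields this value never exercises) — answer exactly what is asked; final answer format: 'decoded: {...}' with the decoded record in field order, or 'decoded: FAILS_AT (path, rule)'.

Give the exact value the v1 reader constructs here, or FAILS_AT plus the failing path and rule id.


decoded: FAILS_AT (kind, R1)

arrows below run writer -> reader for Invoice
decode walk for Invoice under reader schema v1:
  read fails at kind under R1 (no fill)
  => FAILS_AT (kind, R1)
ruling out the remaining Invoice differences:
  added field city to record Address: optional string, tag 31 (in v2 it sits last) -> a verdict-level change on Invoice — the shown value reads the same


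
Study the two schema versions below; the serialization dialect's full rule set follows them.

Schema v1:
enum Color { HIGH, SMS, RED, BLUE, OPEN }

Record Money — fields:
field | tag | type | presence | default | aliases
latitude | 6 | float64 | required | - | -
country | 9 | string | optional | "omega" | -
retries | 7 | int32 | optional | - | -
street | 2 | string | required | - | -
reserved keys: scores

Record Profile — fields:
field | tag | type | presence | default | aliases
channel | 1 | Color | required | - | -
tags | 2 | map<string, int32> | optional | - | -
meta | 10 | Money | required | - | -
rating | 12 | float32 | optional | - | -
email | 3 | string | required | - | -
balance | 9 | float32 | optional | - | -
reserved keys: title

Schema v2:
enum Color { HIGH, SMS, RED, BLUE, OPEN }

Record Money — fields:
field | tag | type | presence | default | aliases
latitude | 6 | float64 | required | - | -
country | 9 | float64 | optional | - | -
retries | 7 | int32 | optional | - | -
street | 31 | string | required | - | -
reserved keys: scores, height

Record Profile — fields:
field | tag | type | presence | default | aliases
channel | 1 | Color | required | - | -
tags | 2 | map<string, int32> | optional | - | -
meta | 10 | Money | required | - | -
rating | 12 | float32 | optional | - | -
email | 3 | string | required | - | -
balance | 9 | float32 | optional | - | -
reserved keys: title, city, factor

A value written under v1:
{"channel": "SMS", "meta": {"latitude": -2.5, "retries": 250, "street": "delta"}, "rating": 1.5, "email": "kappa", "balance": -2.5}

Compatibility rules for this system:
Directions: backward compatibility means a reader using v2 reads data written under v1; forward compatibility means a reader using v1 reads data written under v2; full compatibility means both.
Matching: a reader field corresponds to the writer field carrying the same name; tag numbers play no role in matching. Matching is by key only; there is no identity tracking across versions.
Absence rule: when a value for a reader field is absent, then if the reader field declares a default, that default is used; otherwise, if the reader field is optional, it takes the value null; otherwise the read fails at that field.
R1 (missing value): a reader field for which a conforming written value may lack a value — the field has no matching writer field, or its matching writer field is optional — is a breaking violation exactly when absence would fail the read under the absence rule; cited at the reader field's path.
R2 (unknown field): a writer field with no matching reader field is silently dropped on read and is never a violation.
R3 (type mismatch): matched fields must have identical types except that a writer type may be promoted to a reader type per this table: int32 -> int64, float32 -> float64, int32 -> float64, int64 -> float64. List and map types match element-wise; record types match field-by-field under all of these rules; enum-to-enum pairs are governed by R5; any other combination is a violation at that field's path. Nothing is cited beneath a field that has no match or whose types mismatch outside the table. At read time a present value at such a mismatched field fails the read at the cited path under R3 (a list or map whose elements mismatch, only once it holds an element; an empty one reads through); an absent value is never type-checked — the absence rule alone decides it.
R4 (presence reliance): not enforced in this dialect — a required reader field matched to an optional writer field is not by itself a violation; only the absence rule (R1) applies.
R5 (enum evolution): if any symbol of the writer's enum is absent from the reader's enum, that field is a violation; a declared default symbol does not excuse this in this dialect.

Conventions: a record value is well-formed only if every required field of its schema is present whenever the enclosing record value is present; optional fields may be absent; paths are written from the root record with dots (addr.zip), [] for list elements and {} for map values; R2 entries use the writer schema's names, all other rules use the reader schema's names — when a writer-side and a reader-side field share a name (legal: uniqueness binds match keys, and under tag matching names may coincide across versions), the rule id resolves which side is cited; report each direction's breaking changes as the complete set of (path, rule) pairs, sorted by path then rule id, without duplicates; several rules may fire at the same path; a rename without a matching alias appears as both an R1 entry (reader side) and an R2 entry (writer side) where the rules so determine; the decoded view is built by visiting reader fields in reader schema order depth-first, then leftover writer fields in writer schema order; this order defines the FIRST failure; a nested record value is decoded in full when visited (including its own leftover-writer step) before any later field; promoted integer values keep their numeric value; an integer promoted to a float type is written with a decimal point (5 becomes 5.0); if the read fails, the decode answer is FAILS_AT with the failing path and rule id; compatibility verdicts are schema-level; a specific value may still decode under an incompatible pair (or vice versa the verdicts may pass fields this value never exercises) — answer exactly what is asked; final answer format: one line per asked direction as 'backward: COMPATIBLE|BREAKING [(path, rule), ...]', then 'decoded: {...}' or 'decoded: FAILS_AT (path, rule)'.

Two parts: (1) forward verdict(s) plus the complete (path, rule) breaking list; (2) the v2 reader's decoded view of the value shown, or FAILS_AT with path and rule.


forward: BREAKING [(meta.country, R3)]; decoded: {"channel": "SMS", "tags": null, "meta": {"latitude": -2.5, "country": null, "retries": 250, "street": "delta"}, "rating": 1.5, "email": "kappa", "balance": -2.5}

the writer's type comes first in each Profile pair
forward on Profile — v1 reading data written by v2:
  Color -> Color, writer required: channel aligns to channel
  map<string, int32> -> map<string, int32>, writer optional: tags aligns to tags
  Money -> Money, writer required: meta aligns to meta
  float32 -> float32, writer optional: rating aligns to rating
  string -> string, writer required: email aligns to email
  float32 -> float32, writer optional: balance aligns to balance
  float64 -> float64, writer required: meta.latitude aligns to meta.latitude
  float64 -> string, writer optional: meta.country aligns to meta.country
  int32 -> int32, writer optional: meta.retries aligns to meta.retries
  string -> string, writer required: meta.street aligns to meta.street
  breaking: (meta.country, R3)
  => forward: BREAKING (1)
migrating the Profile value to v2:
  channel := "SMS"
  tags := null (absent, optional -> null)
  meta.latitude := -2.5
  meta.country := null (absent, optional -> null)
  meta.retries := 250
  meta.street := "delta"
  rating := 1.5
  email := "kappa"
  balance := -2.5
  => decoded: {"channel": "SMS", "tags": null, "meta": {"latitude": -2.5, "country": null, "retries": 250, "street": "delta"}, "rating": 1.5, "email": "kappa", "balance": -2.5}
ruling out the remaining Profile differences:
  field street in record Money: tag 2 changed to 31 -> triggers nothing under Profile's printed rules — same verdict


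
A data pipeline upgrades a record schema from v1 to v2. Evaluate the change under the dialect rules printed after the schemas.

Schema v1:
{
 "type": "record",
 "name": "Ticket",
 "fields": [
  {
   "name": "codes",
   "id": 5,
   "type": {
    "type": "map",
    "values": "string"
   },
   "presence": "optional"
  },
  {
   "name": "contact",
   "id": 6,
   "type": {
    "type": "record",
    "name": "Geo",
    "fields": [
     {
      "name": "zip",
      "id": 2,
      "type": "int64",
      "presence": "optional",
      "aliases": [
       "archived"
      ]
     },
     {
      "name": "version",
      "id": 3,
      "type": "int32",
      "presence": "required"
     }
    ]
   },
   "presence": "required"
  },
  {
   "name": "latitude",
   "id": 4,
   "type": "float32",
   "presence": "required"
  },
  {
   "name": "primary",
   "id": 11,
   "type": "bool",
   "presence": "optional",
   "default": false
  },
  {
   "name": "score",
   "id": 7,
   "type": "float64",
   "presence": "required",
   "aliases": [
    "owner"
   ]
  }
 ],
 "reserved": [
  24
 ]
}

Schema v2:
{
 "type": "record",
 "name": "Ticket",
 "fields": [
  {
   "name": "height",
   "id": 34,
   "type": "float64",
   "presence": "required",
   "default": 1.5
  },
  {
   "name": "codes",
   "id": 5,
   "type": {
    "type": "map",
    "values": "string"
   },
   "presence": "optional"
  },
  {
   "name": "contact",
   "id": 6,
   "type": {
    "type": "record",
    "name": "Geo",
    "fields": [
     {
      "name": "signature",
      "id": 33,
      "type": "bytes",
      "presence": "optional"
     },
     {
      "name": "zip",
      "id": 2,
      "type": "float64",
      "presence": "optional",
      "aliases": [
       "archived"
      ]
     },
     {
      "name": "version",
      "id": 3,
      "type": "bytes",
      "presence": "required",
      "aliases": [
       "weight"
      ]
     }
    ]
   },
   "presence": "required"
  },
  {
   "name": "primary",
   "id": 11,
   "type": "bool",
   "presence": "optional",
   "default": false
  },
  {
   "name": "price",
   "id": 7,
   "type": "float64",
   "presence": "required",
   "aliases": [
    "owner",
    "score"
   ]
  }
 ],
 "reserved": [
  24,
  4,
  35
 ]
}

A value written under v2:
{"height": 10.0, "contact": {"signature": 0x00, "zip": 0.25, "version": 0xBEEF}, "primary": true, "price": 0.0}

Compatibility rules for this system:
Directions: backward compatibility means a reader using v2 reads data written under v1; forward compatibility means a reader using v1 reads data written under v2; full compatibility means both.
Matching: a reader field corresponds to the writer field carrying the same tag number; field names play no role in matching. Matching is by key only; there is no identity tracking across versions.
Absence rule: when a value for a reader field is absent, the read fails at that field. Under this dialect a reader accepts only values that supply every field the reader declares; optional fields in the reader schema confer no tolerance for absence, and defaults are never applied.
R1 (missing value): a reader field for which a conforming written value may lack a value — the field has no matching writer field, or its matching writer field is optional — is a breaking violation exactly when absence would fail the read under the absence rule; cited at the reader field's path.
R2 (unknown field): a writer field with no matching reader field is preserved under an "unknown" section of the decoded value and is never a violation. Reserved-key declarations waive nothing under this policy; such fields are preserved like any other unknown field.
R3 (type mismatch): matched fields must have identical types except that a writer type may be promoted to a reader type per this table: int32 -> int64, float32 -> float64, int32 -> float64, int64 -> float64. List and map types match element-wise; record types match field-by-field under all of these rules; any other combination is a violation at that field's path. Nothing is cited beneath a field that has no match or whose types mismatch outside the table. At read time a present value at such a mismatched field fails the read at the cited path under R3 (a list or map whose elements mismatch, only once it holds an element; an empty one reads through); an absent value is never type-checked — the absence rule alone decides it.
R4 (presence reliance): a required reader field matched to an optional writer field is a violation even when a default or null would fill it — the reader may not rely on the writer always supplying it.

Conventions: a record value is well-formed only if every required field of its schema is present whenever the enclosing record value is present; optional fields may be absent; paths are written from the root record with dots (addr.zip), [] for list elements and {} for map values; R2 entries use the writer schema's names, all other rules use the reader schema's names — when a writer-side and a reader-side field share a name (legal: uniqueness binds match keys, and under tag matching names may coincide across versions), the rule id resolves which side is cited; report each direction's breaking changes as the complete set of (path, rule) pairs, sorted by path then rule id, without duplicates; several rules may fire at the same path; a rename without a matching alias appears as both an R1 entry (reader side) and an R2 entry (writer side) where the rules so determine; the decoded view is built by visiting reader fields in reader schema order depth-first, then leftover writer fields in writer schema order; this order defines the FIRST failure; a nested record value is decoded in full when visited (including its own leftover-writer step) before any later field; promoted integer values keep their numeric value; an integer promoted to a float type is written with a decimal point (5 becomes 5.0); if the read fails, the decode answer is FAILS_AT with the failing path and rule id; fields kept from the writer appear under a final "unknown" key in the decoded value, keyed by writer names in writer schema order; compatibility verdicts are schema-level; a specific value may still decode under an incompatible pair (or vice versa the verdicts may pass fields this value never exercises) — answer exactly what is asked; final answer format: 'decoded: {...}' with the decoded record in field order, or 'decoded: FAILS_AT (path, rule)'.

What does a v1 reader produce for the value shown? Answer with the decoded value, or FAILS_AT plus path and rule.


in Ticket below, arrows point writer -> reader
decoding the Ticket value with the v1 reader:
  read fails at codes under R1 (no fill)
  => FAILS_AT (codes, R1)
remaining Ticket differences; none change what is asked:
  renamed field score to price in record Ticket (alias score declared on the renamed field) -> no rule fires on it and the decoded Ticket view is identical with or without it
  removed field latitude from record Ticket (its key 4 joins the reserved list) -> a verdict-level change on Ticket — the shown value reads the same
  added field height to record Ticket: required float64, tag 34, default 1.5 (in v2 it sits immediately before codes) -> a verdict-level change on Ticket — the shown value reads the same
  field zip in record Geo: type int64 changed to float64 -> a verdict-level change on Ticket — the shown value reads the same
  field version in record Geo: type int32 changed to bytes -> a verdict-level change on Ticket — the shown value reads the same
  added field signature to record Geo: optional bytes, tag 33 (in v2 it sits immediately before zip) -> a verdict-level change on Ticket — the shown value reads the same

decoded: FAILS_AT (codes, R1)


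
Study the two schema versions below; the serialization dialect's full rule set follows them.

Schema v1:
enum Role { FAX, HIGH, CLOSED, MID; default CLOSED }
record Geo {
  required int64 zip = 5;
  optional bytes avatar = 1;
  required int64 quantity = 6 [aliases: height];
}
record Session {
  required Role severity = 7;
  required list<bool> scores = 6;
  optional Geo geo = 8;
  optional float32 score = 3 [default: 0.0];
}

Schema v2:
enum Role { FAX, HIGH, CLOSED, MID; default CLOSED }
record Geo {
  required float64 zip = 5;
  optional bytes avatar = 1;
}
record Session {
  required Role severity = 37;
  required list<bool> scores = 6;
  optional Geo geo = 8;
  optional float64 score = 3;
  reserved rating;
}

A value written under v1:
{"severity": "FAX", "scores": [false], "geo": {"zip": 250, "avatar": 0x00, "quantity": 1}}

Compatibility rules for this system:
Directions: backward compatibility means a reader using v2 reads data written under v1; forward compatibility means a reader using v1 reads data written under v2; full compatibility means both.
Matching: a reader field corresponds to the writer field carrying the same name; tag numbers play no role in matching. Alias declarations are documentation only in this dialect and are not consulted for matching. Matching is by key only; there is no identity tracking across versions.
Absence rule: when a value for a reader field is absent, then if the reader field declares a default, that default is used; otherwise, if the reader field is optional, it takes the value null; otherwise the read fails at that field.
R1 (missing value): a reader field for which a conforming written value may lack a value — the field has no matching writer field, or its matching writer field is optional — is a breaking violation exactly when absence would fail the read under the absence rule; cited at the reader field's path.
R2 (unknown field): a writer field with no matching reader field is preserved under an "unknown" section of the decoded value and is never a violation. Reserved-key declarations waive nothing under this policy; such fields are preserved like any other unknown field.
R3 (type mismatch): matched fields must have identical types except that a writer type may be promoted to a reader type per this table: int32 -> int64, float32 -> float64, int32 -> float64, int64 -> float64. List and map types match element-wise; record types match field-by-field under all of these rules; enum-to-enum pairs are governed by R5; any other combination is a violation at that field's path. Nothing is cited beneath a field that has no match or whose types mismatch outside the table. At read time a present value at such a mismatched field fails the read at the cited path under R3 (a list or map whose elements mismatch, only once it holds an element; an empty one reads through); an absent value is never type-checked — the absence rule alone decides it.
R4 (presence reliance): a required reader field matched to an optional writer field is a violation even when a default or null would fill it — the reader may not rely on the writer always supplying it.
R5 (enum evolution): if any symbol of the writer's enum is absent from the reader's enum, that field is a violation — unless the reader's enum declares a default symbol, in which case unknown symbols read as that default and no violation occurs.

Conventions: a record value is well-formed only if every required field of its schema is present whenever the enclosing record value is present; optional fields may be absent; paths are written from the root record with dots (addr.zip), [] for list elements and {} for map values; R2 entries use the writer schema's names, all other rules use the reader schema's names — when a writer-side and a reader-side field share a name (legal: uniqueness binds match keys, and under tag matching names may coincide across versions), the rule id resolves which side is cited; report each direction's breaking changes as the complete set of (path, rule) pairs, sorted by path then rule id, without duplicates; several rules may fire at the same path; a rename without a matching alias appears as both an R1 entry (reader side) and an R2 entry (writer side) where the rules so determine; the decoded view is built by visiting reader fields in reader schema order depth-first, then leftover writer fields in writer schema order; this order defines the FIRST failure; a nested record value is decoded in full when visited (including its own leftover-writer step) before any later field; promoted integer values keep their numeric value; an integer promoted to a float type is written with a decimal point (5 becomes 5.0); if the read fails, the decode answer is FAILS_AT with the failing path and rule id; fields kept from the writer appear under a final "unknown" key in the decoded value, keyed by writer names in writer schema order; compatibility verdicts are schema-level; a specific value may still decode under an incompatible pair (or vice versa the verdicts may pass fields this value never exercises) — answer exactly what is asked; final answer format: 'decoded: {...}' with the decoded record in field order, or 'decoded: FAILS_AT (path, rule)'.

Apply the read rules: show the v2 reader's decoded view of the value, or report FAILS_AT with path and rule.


each type pair in Session: writer, then reader
migrating the Session value to v2:
  severity := "FAX"
  scores := [false]
  geo.zip := 250.0 (int64 -> float64)
  geo.avatar := 0x00
  writer geo.quantity: kept under "unknown"
  score := null (missing; optional => null)
  => decoded: {"severity": "FAX", "scores": [false], "geo": {"zip": 250.0, "avatar": 0x00, "unknown": {"quantity": 1}}, "score": null}
diffs on Session not affecting the asked answer:
  field zip in record Geo: type int64 changed to float64 -> affects the rule determinations only; this particular Session value decodes identically
  field severity in record Session: tag 7 changed to 37 -> fires no rule on Session under this dialect and leaves the result unchanged

decoded: {"severity": "FAX", "scores": [false], "geo": {"zip": 250.0, "avatar": 0x00, "unknown": {"quantity": 1}}, "score": null}


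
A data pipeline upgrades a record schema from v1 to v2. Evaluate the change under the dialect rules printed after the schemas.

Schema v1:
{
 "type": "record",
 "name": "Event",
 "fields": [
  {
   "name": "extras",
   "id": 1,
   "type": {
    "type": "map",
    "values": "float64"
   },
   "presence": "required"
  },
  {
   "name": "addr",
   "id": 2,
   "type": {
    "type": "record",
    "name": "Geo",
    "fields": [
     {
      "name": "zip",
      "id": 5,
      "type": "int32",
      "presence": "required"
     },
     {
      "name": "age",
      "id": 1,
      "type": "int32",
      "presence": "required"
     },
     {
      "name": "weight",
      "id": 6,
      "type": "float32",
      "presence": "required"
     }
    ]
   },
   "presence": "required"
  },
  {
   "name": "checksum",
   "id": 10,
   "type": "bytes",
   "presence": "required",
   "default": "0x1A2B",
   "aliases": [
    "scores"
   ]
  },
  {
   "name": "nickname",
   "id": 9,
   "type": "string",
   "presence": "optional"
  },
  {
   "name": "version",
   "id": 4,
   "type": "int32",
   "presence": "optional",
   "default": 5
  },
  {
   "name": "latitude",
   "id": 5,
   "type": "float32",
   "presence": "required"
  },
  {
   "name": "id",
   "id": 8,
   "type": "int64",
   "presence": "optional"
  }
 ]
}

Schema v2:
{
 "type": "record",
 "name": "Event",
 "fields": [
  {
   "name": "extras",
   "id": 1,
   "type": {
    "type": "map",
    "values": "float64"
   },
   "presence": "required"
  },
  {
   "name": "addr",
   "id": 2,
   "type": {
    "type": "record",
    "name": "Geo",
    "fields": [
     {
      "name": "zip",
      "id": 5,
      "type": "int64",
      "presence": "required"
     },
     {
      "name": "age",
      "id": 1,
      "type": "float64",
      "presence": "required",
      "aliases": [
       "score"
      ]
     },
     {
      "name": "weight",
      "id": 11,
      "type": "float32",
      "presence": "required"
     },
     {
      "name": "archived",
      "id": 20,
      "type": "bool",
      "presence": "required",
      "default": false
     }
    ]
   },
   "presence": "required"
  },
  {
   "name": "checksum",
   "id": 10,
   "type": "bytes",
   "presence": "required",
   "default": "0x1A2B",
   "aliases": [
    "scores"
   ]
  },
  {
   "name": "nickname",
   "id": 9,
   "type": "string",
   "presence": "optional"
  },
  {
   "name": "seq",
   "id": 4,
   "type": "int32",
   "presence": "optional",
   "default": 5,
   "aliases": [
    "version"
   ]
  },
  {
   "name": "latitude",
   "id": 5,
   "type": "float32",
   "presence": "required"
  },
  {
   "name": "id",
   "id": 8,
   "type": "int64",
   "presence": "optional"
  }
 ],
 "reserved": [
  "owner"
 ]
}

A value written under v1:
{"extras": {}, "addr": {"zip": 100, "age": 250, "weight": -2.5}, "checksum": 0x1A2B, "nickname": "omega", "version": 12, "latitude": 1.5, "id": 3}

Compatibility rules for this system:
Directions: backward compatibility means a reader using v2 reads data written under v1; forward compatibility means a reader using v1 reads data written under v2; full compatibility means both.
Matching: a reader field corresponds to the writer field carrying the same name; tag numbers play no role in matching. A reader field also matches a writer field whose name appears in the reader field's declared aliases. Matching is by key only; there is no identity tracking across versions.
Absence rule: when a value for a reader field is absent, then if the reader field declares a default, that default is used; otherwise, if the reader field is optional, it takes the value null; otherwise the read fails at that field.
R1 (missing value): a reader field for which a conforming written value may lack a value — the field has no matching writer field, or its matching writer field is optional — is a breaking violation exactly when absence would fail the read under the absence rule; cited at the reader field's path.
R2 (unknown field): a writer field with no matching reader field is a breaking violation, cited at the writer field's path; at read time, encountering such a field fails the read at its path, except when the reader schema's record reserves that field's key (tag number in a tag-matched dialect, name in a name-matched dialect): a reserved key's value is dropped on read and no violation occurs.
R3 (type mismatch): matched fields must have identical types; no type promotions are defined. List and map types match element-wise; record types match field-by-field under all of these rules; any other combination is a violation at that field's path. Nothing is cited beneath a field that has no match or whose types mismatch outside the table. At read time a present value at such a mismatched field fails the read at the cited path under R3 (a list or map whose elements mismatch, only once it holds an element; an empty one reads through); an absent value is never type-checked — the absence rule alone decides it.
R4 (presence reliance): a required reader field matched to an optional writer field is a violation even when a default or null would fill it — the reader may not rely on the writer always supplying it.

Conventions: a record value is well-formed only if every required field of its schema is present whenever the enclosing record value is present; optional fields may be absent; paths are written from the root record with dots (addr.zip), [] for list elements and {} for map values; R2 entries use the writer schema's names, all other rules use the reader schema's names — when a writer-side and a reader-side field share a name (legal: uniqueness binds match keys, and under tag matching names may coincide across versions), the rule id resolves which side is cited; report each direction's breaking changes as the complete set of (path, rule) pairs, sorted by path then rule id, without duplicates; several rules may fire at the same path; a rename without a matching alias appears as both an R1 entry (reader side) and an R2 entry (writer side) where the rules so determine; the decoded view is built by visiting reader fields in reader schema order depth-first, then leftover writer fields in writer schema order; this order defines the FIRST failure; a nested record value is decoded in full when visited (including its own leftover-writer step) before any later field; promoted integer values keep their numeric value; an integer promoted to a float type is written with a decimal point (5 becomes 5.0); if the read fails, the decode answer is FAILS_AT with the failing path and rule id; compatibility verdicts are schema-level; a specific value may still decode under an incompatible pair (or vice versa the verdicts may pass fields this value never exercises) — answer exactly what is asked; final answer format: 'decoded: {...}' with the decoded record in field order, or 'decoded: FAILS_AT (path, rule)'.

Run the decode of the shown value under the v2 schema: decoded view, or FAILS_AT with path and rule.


decoded: FAILS_AT (addr.zip, R3)

each type pair in Event: writer, then reader
decode (reader v2):
  extras := {}
  read fails at addr.zip under R3
  => FAILS_AT (addr.zip, R3)
checking off the Event differences that do not matter here:
  renamed field version to seq in record Event (alias version declared on the renamed field) -> affects the rule determinations only; this particular Event value decodes identically
  field age in record Geo: type int32 changed to float64 -> affects the rule determinations only; this particular Event value decodes identically
  added field archived to record Geo: required bool, tag 20, default false (in v2 it sits last) -> affects the rule determinations only; this particular Event value decodes identically
  field weight in record Geo: tag 6 changed to 11 -> inert under this dialect — no rule fires on Event and the result does not move


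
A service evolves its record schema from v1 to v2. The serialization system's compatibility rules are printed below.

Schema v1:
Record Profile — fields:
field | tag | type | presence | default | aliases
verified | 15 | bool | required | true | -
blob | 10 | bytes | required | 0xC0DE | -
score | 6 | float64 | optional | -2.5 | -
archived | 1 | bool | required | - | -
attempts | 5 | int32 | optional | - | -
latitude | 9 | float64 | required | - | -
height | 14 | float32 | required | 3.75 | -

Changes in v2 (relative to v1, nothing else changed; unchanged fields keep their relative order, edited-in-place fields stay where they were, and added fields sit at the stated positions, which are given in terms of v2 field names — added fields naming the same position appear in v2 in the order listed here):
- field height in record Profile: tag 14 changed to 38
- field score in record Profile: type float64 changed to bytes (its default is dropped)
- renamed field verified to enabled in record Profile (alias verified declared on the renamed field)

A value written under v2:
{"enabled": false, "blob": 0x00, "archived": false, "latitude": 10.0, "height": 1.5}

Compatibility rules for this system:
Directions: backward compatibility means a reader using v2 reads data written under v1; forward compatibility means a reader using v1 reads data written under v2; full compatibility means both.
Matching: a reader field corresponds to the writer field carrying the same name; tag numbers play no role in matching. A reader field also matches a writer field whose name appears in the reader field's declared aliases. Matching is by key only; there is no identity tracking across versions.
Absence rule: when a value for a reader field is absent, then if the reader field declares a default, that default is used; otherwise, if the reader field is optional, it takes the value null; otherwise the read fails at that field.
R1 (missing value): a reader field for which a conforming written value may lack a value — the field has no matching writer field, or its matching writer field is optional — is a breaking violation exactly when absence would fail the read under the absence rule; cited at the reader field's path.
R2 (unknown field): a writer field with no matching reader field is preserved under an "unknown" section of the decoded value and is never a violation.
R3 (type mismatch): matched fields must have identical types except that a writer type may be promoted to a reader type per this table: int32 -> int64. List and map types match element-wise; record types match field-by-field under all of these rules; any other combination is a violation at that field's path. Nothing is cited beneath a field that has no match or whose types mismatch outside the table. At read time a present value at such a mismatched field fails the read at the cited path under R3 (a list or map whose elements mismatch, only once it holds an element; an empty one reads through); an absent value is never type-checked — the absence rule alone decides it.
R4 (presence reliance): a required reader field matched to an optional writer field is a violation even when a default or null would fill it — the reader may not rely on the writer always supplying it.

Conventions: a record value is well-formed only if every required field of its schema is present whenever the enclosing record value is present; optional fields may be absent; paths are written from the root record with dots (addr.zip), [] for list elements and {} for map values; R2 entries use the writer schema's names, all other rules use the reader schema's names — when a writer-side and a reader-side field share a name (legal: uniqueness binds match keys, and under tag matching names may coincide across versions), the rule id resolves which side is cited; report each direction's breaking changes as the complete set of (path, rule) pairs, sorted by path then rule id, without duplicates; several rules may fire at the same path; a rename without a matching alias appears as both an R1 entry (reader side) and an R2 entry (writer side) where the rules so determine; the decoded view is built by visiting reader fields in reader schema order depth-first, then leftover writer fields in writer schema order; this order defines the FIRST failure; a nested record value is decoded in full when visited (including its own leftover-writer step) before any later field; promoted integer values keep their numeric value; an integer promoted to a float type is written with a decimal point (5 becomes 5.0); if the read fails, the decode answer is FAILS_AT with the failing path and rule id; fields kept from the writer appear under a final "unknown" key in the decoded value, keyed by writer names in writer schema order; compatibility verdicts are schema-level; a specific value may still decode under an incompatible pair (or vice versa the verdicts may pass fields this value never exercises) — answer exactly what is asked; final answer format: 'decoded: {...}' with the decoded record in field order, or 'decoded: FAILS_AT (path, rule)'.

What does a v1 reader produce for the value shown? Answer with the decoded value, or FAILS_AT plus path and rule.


decoded: {"verified": true, "blob": 0x00, "score": -2.5, "archived": false, "attempts": null, "latitude": 10.0, "height": 1.5, "unknown": {"enabled": false}}

arrows below run writer -> reader for Profile
migrating the Profile value to v1:
  verified := true (absent -> default)
  blob := 0x00
  score := -2.5 (absent -> default)
  archived := false
  attempts := null (absent, optional -> null)
  latitude := 10.0
  height := 1.5
  writer enabled: kept under "unknown"
  => decoded: {"verified": true, "blob": 0x00, "score": -2.5, "archived": false, "attempts": null, "latitude": 10.0, "height": 1.5, "unknown": {"enabled": false}}
remaining Profile differences; none change what is asked:
  field height in record Profile: tag 14 changed to 38 -> triggers nothing under the printed rules; the Profile answer is the same either way
  field score in record Profile: type float64 changed to bytes (its default is dropped) -> changes Profile's schema-level verdicts only — the decode of this value is the same
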